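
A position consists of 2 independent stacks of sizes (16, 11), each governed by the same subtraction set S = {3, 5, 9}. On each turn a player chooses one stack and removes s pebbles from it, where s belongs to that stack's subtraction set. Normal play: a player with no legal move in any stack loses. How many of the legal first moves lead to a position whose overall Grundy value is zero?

All stacks use S = {3, 5, 9}:
n :  0  1  2  3  4  5  6  7  8  9 10 11 12 13 14 15 16
G :  0  0  0  1  1  1  2  2  0  3  3  1  0  2  0  1  0
Stack A: G(16) = 0.
Stack B: G(11) = 1.
Combined Grundy value = 0 ⊕ 1 = 1.
A winning move leaves total XOR = 0, i.e. changes one component's Grundy value g to g ⊕ X where X is the current total.
Stack A: need g' = 0⊕1 = 1. Options: 16−3→G=2, 16−5→G=1, 16−9→G=2. Hits: 1.
Stack B: need g' = 1⊕1 = 0. Options: 11−3→G=0, 11−5→G=2, 11−9→G=0. Hits: 2.

3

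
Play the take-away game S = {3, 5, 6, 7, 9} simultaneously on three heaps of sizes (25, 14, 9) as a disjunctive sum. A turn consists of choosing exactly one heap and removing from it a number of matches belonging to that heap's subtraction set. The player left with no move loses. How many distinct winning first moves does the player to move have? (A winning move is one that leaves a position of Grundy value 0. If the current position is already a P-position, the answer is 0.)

All heaps use S = {3, 5, 6, 7, 9}:
n :  0  1  2  3  4  5  6  7  8  9 10 11 12 13 14 15 16 17 18 19 20 21 22 23 24 25
G :  0  0  0  1  1  1  2  2  2  3  3  3  0  0  0  1  1  1  2  2  2  3  3  3  0  0
Heap A: G(25) = 0.
Heap B: G(14) = 0.
Heap C: G(9) = 3.
Combined Grundy value = 0 ⊕ 0 ⊕ 3 = 3.
A winning move leaves total XOR = 0, i.e. changes one component's Grundy value g to g ⊕ X where X is the current total.
Heap A: need g' = 0⊕3 = 3. Options: 25−3→G=3, 25−5→G=2, 25−6→G=2, 25−7→G=2, 25−9→G=1. Hits: 1.
Heap B: need g' = 0⊕3 = 3. Options: 14−3→G=3, 14−5→G=3, 14−6→G=2, 14−7→G=2, 14−9→G=1. Hits: 2.
Heap C: need g' = 3⊕3 = 0. Options: 9−3→G=2, 9−5→G=1, 9−6→G=1, 9−7→G=0, 9−9→G=0. Hits: 2.

5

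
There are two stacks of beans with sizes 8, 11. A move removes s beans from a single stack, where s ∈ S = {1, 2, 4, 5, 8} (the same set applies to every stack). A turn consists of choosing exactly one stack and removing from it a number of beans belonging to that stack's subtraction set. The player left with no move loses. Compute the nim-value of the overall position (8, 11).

0

All stacks use S = {1, 2, 4, 5, 8}:
n :  0  1  2  3  4  5  6  7  8  9 10 11
G :  0  1  2  0  1  2  0  1  2  0  1  2
Stack A: G(8) = 2.
Stack B: G(11) = 2.
Combined Grundy value = 2 ⊕ 2 = 0.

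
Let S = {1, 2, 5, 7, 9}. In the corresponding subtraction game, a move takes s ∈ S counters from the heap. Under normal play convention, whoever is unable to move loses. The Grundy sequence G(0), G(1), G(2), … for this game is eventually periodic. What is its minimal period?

n :  0  1  2  3  4  5  6  7  8  9 10 11 12 13 14 15 16 17 18 19 20 21 22 23 24 25 26 27 28 29
G :  0  1  2  0  1  2  0  1  2  3  4  5  3  4  0  1  2  0  1  2  0  1  2  3  4  5  3  4  0  1
G(n+14) = G(n) holds for n = 0,…,8 (a full window of length max(S) = 9), so the sequence is purely periodic with period 14.

14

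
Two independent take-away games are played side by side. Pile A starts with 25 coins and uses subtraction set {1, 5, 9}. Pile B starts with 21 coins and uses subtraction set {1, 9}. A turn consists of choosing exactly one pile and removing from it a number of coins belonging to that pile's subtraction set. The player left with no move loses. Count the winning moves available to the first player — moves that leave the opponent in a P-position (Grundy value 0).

Pile A, S = {1, 5, 9}:
G(0) = 0
G(1) = mex{0} = 1
G(2) = mex{1} = 0
G(3) = mex{0} = 1
G(4) = mex{1} = 0
G(5) = mex{0,0} = 1
G(6) = mex{1,1} = 0
G(7) = mex{0,0} = 1
G(8) = mex{1,1} = 0
G(9) = mex{0,0,0} = 1
G(10) = mex{1,1,1} = 0
G(11) = mex{0,0,0} = 1
G(12) = mex{1,1,1} = 0
G(13) = mex{0,0,0} = 1
G(14) = mex{1,1,1} = 0
G(15) = mex{0,0,0} = 1
G(16) = mex{1,1,1} = 0
G(17) = mex{0,0,0} = 1
G(18) = mex{1,1,1} = 0
G(19) = mex{0,0,0} = 1
G(20) = mex{1,1,1} = 0
G(21) = mex{0,0,0} = 1
G(22) = mex{1,1,1} = 0
G(23) = mex{0,0,0} = 1
G(24) = mex{1,1,1} = 0
G(25) = mex{0,0,0} = 1
G_A(25) = 1.
Pile B, S = {1, 9}:
n :  0  1  2  3  4  5  6  7  8  9 10 11 12 13 14 15 16 17 18 19 20 21
G :  0  1  0  1  0  1  0  1  0  1  0  1  0  1  0  1  0  1  0  1  0  1
G_B(21) = 1.
Combined Grundy value = 1 ⊕ 1 = 0.
A winning move leaves total XOR = 0, i.e. changes one component's Grundy value g to g ⊕ X where X is the current total.
Pile A: target g' = 1⊕0 = 1, but every legal move changes the Grundy value (mex property), so 0 moves.
Pile B: target g' = 1⊕0 = 1, but every legal move changes the Grundy value (mex property), so 0 moves.

0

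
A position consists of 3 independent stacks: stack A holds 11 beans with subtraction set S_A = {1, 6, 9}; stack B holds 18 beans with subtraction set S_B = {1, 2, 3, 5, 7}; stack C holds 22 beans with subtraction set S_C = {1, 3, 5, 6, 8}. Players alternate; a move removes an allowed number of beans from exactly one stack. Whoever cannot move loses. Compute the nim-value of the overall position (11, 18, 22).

0

Stack A, S = {1, 6, 9}:
G(0) = 0
G(1) = mex{0} = 1
G(2) = mex{1} = 0
G(3) = mex{0} = 1
G(4) = mex{1} = 0
G(5) = mex{0} = 1
G(6) = mex{1,0} = 2
G(7) = mex{2,1} = 0
G(8) = mex{0,0} = 1
G(9) = mex{1,1,0} = 2
G(10) = mex{2,0,1} = 3
G(11) = mex{3,1,0} = 2
G_A(11) = 2.
Stack B, S = {1, 2, 3, 5, 7}:
n :  0  1  2  3  4  5  6  7  8  9 10 11 12 13 14 15 16 17 18
G :  0  1  2  3  0  1  2  3  0  1  2  3  0  1  2  3  0  1  2
G_B(18) = 2.
Stack C, S = {1, 3, 5, 6, 8}:
n :  0  1  2  3  4  5  6  7  8  9 10 11 12 13 14 15 16 17 18 19 20 21 22
G :  0  1  0  1  0  1  2  3  2  3  2  0  1  0  1  0  1  2  3  2  3  2  0
G_C(22) = 0.
Combined Grundy value = 2 ⊕ 2 ⊕ 0 = 0.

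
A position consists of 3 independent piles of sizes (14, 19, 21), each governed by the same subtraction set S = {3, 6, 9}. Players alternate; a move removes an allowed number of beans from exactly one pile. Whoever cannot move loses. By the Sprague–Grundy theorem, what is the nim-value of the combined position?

1

All piles use S = {3, 6, 9}:
G(0) = 0
G(1) = mex{} = 0
G(2) = mex{} = 0
G(3) = mex{0} = 1
G(4) = mex{0} = 1
G(5) = mex{0} = 1
G(6) = mex{1,0} = 2
G(7) = mex{1,0} = 2
G(8) = mex{1,0} = 2
G(9) = mex{2,1,0} = 3
G(10) = mex{2,1,0} = 3
G(11) = mex{2,1,0} = 3
G(12) = mex{3,2,1} = 0
G(13) = mex{3,2,1} = 0
G(14) = mex{3,2,1} = 0
G(15) = mex{0,3,2} = 1
G(16) = mex{0,3,2} = 1
G(17) = mex{0,3,2} = 1
G(18) = mex{1,0,3} = 2
G(19) = mex{1,0,3} = 2
G(20) = mex{1,0,3} = 2
G(21) = mex{2,1,0} = 3
Pile A: G(14) = 0.
Pile B: G(19) = 2.
Pile C: G(21) = 3.
Combined Grundy value = 0 ⊕ 2 ⊕ 3 = 1.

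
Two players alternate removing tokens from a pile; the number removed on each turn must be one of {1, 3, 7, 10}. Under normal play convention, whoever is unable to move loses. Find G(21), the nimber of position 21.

0

n :  0  1  2  3  4  5  6  7  8  9 10 11 12 13 14 15 16 17 18 19 20 21
G :  0  1  0  1  0  1  0  1  0  1  2  3  2  3  2  3  2  0  1  0  1  0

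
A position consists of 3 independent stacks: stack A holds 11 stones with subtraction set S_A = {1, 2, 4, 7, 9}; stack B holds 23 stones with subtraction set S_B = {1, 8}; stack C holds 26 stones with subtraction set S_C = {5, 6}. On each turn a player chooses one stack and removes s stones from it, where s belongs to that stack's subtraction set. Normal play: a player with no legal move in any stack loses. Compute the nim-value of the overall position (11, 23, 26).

1

Stack A, S = {1, 2, 4, 7, 9}:
n :  0  1  2  3  4  5  6  7  8  9 10 11
G :  0  1  2  0  1  2  0  1  2  3  4  0
G_A(11) = 0.
Stack B, S = {1, 8}:
G(0) = 0
G(1) = mex{0} = 1
G(2) = mex{1} = 0
G(3) = mex{0} = 1
G(4) = mex{1} = 0
G(5) = mex{0} = 1
G(6) = mex{1} = 0
G(7) = mex{0} = 1
G(8) = mex{1,0} = 2
G(9) = mex{2,1} = 0
G(10) = mex{0,0} = 1
G(11) = mex{1,1} = 0
G(12) = mex{0,0} = 1
G(13) = mex{1,1} = 0
G(14) = mex{0,0} = 1
G(15) = mex{1,1} = 0
G(16) = mex{0,2} = 1
G(17) = mex{1,0} = 2
G(18) = mex{2,1} = 0
G(19) = mex{0,0} = 1
G(20) = mex{1,1} = 0
G(21) = mex{0,0} = 1
G(22) = mex{1,1} = 0
G(23) = mex{0,0} = 1
G_B(23) = 1.
Stack C, S = {5, 6}:
G(0) = 0
G(1) = mex{} = 0
G(2) = mex{} = 0
G(3) = mex{} = 0
G(4) = mex{} = 0
G(5) = mex{0} = 1
G(6) = mex{0,0} = 1
G(7) = mex{0,0} = 1
G(8) = mex{0,0} = 1
G(9) = mex{0,0} = 1
G(10) = mex{1,0} = 2
G(11) = mex{1,1} = 0
G(12) = mex{1,1} = 0
G(13) = mex{1,1} = 0
G(14) = mex{1,1} = 0
G(15) = mex{2,1} = 0
G(16) = mex{0,2} = 1
G(17) = mex{0,0} = 1
G(18) = mex{0,0} = 1
G(19) = mex{0,0} = 1
G(20) = mex{0,0} = 1
G(21) = mex{1,0} = 2
G(22) = mex{1,1} = 0
G(23) = mex{1,1} = 0
G(24) = mex{1,1} = 0
G(25) = mex{1,1} = 0
G(26) = mex{2,1} = 0
G_C(26) = 0.
Combined Grundy value = 0 ⊕ 1 ⊕ 0 = 1.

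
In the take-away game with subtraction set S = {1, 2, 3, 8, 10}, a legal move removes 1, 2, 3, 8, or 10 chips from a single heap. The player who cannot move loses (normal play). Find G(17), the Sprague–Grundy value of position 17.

4

G(0) = 0
G(1) = mex{0} = 1
G(2) = mex{1,0} = 2
G(3) = mex{2,1,0} = 3
G(4) = mex{3,2,1} = 0
G(5) = mex{0,3,2} = 1
G(6) = mex{1,0,3} = 2
G(7) = mex{2,1,0} = 3
G(8) = mex{3,2,1,0} = 4
G(9) = mex{4,3,2,1} = 0
G(10) = mex{0,4,3,2,0} = 1
G(11) = mex{1,0,4,3,1} = 2
G(12) = mex{2,1,0,0,2} = 3
G(13) = mex{3,2,1,1,3} = 0
G(14) = mex{0,3,2,2,0} = 1
G(15) = mex{1,0,3,3,1} = 2
G(16) = mex{2,1,0,4,2} = 3
G(17) = mex{3,2,1,0,3} = 4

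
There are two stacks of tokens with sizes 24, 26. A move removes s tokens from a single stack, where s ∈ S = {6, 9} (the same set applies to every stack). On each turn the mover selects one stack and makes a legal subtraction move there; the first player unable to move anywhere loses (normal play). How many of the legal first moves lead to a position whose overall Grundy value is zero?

0

All stacks use S = {6, 9}:
G(0) = 0
G(1) = mex{} = 0
G(2) = mex{} = 0
G(3) = mex{} = 0
G(4) = mex{} = 0
G(5) = mex{} = 0
G(6) = mex{0} = 1
G(7) = mex{0} = 1
G(8) = mex{0} = 1
G(9) = mex{0,0} = 1
G(10) = mex{0,0} = 1
G(11) = mex{0,0} = 1
G(12) = mex{1,0} = 2
G(13) = mex{1,0} = 2
G(14) = mex{1,0} = 2
G(15) = mex{1,1} = 0
G(16) = mex{1,1} = 0
G(17) = mex{1,1} = 0
G(18) = mex{2,1} = 0
G(19) = mex{2,1} = 0
G(20) = mex{2,1} = 0
G(21) = mex{0,2} = 1
G(22) = mex{0,2} = 1
G(23) = mex{0,2} = 1
G(24) = mex{0,0} = 1
G(25) = mex{0,0} = 1
G(26) = mex{0,0} = 1
Stack A: G(24) = 1.
Stack B: G(26) = 1.
Combined Grundy value = 1 ⊕ 1 = 0.
A winning move leaves total XOR = 0, i.e. changes one component's Grundy value g to g ⊕ X where X is the current total.
Stack A: target g' = 1⊕0 = 1, but every legal move changes the Grundy value (mex property), so 0 moves.
Stack B: target g' = 1⊕0 = 1, but every legal move changes the Grundy value (mex property), so 0 moves.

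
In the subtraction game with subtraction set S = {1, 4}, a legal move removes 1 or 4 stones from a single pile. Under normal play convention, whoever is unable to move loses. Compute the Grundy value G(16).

n :  0  1  2  3  4  5  6  7  8  9 10 11 12 13 14 15 16
G :  0  1  0  1  2  0  1  0  1  2  0  1  0  1  2  0  1

1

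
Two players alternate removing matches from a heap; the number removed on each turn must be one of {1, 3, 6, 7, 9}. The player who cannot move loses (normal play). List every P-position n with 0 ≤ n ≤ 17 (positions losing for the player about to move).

0, 2, 4, 12, 14, 16

n :  0  1  2  3  4  5  6  7  8  9 10 11 12 13 14 15 16 17
G :  0  1  0  1  0  1  2  3  2  3  2  3  0  1  0  1  0  1
P-positions are exactly the n with G(n) = 0.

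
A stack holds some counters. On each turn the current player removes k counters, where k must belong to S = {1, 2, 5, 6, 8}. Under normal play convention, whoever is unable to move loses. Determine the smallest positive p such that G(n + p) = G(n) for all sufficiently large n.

7

n :  0  1  2  3  4  5  6  7  8  9 10 11 12 13 14 15 16
G :  0  1  2  0  1  2  3  0  1  2  0  1  2  3  0  1  2
G(n+7) = G(n) holds for n = 0,…,7 (a full window of length max(S) = 8), so the sequence is purely periodic with period 7.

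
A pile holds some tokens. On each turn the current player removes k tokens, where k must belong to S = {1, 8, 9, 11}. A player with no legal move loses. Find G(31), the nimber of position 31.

n :  0  1  2  3  4  5  6  7  8  9 10 11 12 13 14 15 16 17 18 19 20 21 22 23 24 25 26 27 28 29 30 31
G :  0  1  0  1  0  1  0  1  2  3  2  3  2  3  2  3  0  1  0  1  0  1  0  1  2  3  2  3  2  3  2  3

3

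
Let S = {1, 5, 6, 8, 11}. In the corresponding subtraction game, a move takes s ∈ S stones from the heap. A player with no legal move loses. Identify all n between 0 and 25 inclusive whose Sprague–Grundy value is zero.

G(0) = 0
G(1) = mex{0} = 1
G(2) = mex{1} = 0
G(3) = mex{0} = 1
G(4) = mex{1} = 0
G(5) = mex{0,0} = 1
G(6) = mex{1,1,0} = 2
G(7) = mex{2,0,1} = 3
G(8) = mex{3,1,0,0} = 2
G(9) = mex{2,0,1,1} = 3
G(10) = mex{3,1,0,0} = 2
G(11) = mex{2,2,1,1,0} = 3
G(12) = mex{3,3,2,0,1} = 4
G(13) = mex{4,2,3,1,0} = 5
G(14) = mex{5,3,2,2,1} = 0
G(15) = mex{0,2,3,3,0} = 1
G(16) = mex{1,3,2,2,1} = 0
G(17) = mex{0,4,3,3,2} = 1
G(18) = mex{1,5,4,2,3} = 0
G(19) = mex{0,0,5,3,2} = 1
G(20) = mex{1,1,0,4,3} = 2
G(21) = mex{2,0,1,5,2} = 3
G(22) = mex{3,1,0,0,3} = 2
G(23) = mex{2,0,1,1,4} = 3
G(24) = mex{3,1,0,0,5} = 2
G(25) = mex{2,2,1,1,0} = 3
P-positions are exactly the n with G(n) = 0.

0, 2, 4, 14, 16, 18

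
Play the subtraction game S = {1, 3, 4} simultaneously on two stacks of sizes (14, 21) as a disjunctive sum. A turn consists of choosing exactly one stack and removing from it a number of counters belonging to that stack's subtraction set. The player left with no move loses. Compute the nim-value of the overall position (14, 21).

All stacks use S = {1, 3, 4}:
G(0) = 0
G(1) = mex{0} = 1
G(2) = mex{1} = 0
G(3) = mex{0,0} = 1
G(4) = mex{1,1,0} = 2
G(5) = mex{2,0,1} = 3
G(6) = mex{3,1,0} = 2
G(7) = mex{2,2,1} = 0
G(8) = mex{0,3,2} = 1
G(9) = mex{1,2,3} = 0
G(10) = mex{0,0,2} = 1
G(11) = mex{1,1,0} = 2
G(12) = mex{2,0,1} = 3
G(13) = mex{3,1,0} = 2
G(14) = mex{2,2,1} = 0
G(15) = mex{0,3,2} = 1
G(16) = mex{1,2,3} = 0
G(17) = mex{0,0,2} = 1
G(18) = mex{1,1,0} = 2
G(19) = mex{2,0,1} = 3
G(20) = mex{3,1,0} = 2
G(21) = mex{2,2,1} = 0
Stack A: G(14) = 0.
Stack B: G(21) = 0.
Combined Grundy value = 0 ⊕ 0 = 0.

0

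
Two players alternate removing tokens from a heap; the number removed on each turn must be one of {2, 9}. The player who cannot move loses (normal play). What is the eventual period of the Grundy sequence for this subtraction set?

n :  0  1  2  3  4  5  6  7  8  9 10 11 12 13 14 15 16 17 18 19 20 21 22 23
G :  0  0  1  1  0  0  1  1  0  2  1  0  0  1  1  0  0  1  1  0  2  1  0  0
G(n+11) = G(n) holds for n = 0,…,8 (a full window of length max(S) = 9), so the sequence is purely periodic with period 11.

11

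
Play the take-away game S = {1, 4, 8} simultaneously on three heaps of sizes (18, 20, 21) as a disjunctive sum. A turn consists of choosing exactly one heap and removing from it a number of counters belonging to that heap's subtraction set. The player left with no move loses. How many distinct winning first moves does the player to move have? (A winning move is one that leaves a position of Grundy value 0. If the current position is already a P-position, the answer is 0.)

2

All heaps use S = {1, 4, 8}:
n :  0  1  2  3  4  5  6  7  8  9 10 11 12 13 14 15 16 17 18 19 20 21
G :  0  1  0  1  2  0  1  0  1  2  3  2  0  1  0  1  2  0  1  0  1  2
Heap A: G(18) = 1.
Heap B: G(20) = 1.
Heap C: G(21) = 2.
Combined Grundy value = 1 ⊕ 1 ⊕ 2 = 2.
A winning move leaves total XOR = 0, i.e. changes one component's Grundy value g to g ⊕ X where X is the current total.
Heap A: need g' = 1⊕2 = 3. Options: 18−1→G=0, 18−4→G=0, 18−8→G=3. Hits: 1.
Heap B: need g' = 1⊕2 = 3. Options: 20−1→G=0, 20−4→G=2, 20−8→G=0. Hits: 0.
Heap C: need g' = 2⊕2 = 0. Options: 21−1→G=1, 21−4→G=0, 21−8→G=1. Hits: 1.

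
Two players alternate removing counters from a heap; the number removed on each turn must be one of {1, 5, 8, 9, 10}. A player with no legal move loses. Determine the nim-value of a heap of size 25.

G(0) = 0
G(1) = mex{0} = 1
G(2) = mex{1} = 0
G(3) = mex{0} = 1
G(4) = mex{1} = 0
G(5) = mex{0,0} = 1
G(6) = mex{1,1} = 0
G(7) = mex{0,0} = 1
G(8) = mex{1,1,0} = 2
G(9) = mex{2,0,1,0} = 3
G(10) = mex{3,1,0,1,0} = 2
G(11) = mex{2,0,1,0,1} = 3
G(12) = mex{3,1,0,1,0} = 2
G(13) = mex{2,2,1,0,1} = 3
G(14) = mex{3,3,0,1,0} = 2
G(15) = mex{2,2,1,0,1} = 3
G(16) = mex{3,3,2,1,0} = 4
G(17) = mex{4,2,3,2,1} = 0
G(18) = mex{0,3,2,3,2} = 1
G(19) = mex{1,2,3,2,3} = 0
G(20) = mex{0,3,2,3,2} = 1
G(21) = mex{1,4,3,2,3} = 0
G(22) = mex{0,0,2,3,2} = 1
G(23) = mex{1,1,3,2,3} = 0
G(24) = mex{0,0,4,3,2} = 1
G(25) = mex{1,1,0,4,3} = 2

2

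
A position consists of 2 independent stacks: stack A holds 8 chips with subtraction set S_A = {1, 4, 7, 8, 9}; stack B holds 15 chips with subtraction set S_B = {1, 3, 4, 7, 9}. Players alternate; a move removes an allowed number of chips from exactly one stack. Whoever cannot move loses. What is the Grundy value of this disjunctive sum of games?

0

Stack A, S = {1, 4, 7, 8, 9}:
G(0) = 0
G(1) = mex{0} = 1
G(2) = mex{1} = 0
G(3) = mex{0} = 1
G(4) = mex{1,0} = 2
G(5) = mex{2,1} = 0
G(6) = mex{0,0} = 1
G(7) = mex{1,1,0} = 2
G(8) = mex{2,2,1,0} = 3
G_A(8) = 3.
Stack B, S = {1, 3, 4, 7, 9}:
G(0) = 0
G(1) = mex{0} = 1
G(2) = mex{1} = 0
G(3) = mex{0,0} = 1
G(4) = mex{1,1,0} = 2
G(5) = mex{2,0,1} = 3
G(6) = mex{3,1,0} = 2
G(7) = mex{2,2,1,0} = 3
G(8) = mex{3,3,2,1} = 0
G(9) = mex{0,2,3,0,0} = 1
G(10) = mex{1,3,2,1,1} = 0
G(11) = mex{0,0,3,2,0} = 1
G(12) = mex{1,1,0,3,1} = 2
G(13) = mex{2,0,1,2,2} = 3
G(14) = mex{3,1,0,3,3} = 2
G(15) = mex{2,2,1,0,2} = 3
G_B(15) = 3.
Combined Grundy value = 3 ⊕ 3 = 0.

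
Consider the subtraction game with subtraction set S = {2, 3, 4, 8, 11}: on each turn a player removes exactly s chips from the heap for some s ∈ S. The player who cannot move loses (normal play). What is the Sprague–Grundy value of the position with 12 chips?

n :  0  1  2  3  4  5  6  7  8  9 10 11 12
G :  0  0  1  1  2  2  0  0  1  1  2  2  3

3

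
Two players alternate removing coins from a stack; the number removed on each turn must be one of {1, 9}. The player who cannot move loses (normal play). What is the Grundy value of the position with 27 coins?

1

G(0) = 0
G(1) = mex{0} = 1
G(2) = mex{1} = 0
G(3) = mex{0} = 1
G(4) = mex{1} = 0
G(5) = mex{0} = 1
G(6) = mex{1} = 0
G(7) = mex{0} = 1
G(8) = mex{1} = 0
G(9) = mex{0,0} = 1
G(10) = mex{1,1} = 0
G(11) = mex{0,0} = 1
G(12) = mex{1,1} = 0
G(13) = mex{0,0} = 1
G(14) = mex{1,1} = 0
G(15) = mex{0,0} = 1
G(16) = mex{1,1} = 0
G(17) = mex{0,0} = 1
G(18) = mex{1,1} = 0
G(19) = mex{0,0} = 1
G(20) = mex{1,1} = 0
G(21) = mex{0,0} = 1
G(22) = mex{1,1} = 0
G(23) = mex{0,0} = 1
G(24) = mex{1,1} = 0
G(25) = mex{0,0} = 1
G(26) = mex{1,1} = 0
G(27) = mex{0,0} = 1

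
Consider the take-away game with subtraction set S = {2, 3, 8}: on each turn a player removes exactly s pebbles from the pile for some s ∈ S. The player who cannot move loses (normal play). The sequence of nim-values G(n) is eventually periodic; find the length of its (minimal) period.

5

n :  0  1  2  3  4  5  6  7  8  9 10 11 12 13 14
G :  0  0  1  1  2  0  0  1  1  2  0  0  1  1  2
G(n+5) = G(n) holds for n = 0,…,7 (a full window of length max(S) = 8), so the sequence is purely periodic with period 5.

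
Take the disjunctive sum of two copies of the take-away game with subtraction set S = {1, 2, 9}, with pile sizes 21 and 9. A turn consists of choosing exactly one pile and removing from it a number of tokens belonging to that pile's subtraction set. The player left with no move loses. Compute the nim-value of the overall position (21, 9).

All piles use S = {1, 2, 9}:
n :  0  1  2  3  4  5  6  7  8  9 10 11 12 13 14 15 16 17 18 19 20 21
G :  0  1  2  0  1  2  0  1  2  3  0  1  2  0  1  2  0  1  2  3  0  1
Pile A: G(21) = 1.
Pile B: G(9) = 3.
Combined Grundy value = 1 ⊕ 3 = 2.

2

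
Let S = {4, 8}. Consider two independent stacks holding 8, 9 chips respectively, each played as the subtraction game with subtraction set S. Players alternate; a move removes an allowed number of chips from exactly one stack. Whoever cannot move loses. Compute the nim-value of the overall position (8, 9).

0

All stacks use S = {4, 8}:
G(0) = 0
G(1) = mex{} = 0
G(2) = mex{} = 0
G(3) = mex{} = 0
G(4) = mex{0} = 1
G(5) = mex{0} = 1
G(6) = mex{0} = 1
G(7) = mex{0} = 1
G(8) = mex{1,0} = 2
G(9) = mex{1,0} = 2
Stack A: G(8) = 2.
Stack B: G(9) = 2.
Combined Grundy value = 2 ⊕ 2 = 0.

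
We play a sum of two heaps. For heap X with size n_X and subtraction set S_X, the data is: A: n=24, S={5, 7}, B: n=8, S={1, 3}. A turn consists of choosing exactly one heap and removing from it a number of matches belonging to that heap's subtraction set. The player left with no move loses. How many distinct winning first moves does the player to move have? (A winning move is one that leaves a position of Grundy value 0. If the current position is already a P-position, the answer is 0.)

Heap A, S = {5, 7}:
n :  0  1  2  3  4  5  6  7  8  9 10 11 12 13 14 15 16 17 18 19 20 21 22 23 24
G :  0  0  0  0  0  1  1  1  1  1  2  2  0  0  0  0  0  1  1  1  1  1  2  2  0
G_A(24) = 0.
Heap B, S = {1, 3}:
n : 0 1 2 3 4 5 6 7 8
G : 0 1 0 1 0 1 0 1 0
G_B(8) = 0.
Combined Grundy value = 0 ⊕ 0 = 0.
A winning move leaves total XOR = 0, i.e. changes one component's Grundy value g to g ⊕ X where X is the current total.
Heap A: target g' = 0⊕0 = 0, but every legal move changes the Grundy value (mex property), so 0 moves.
Heap B: target g' = 0⊕0 = 0, but every legal move changes the Grundy value (mex property), so 0 moves.

0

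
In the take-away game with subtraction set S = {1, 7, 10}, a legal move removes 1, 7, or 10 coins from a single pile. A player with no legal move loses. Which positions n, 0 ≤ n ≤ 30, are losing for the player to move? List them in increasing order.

G(0) = 0
G(1) = mex{0} = 1
G(2) = mex{1} = 0
G(3) = mex{0} = 1
G(4) = mex{1} = 0
G(5) = mex{0} = 1
G(6) = mex{1} = 0
G(7) = mex{0,0} = 1
G(8) = mex{1,1} = 0
G(9) = mex{0,0} = 1
G(10) = mex{1,1,0} = 2
G(11) = mex{2,0,1} = 3
G(12) = mex{3,1,0} = 2
G(13) = mex{2,0,1} = 3
G(14) = mex{3,1,0} = 2
G(15) = mex{2,0,1} = 3
G(16) = mex{3,1,0} = 2
G(17) = mex{2,2,1} = 0
G(18) = mex{0,3,0} = 1
G(19) = mex{1,2,1} = 0
G(20) = mex{0,3,2} = 1
G(21) = mex{1,2,3} = 0
G(22) = mex{0,3,2} = 1
G(23) = mex{1,2,3} = 0
G(24) = mex{0,0,2} = 1
G(25) = mex{1,1,3} = 0
G(26) = mex{0,0,2} = 1
G(27) = mex{1,1,0} = 2
G(28) = mex{2,0,1} = 3
G(29) = mex{3,1,0} = 2
G(30) = mex{2,0,1} = 3
P-positions are exactly the n with G(n) = 0.

0, 2, 4, 6, 8, 17, 19, 21, 23, 25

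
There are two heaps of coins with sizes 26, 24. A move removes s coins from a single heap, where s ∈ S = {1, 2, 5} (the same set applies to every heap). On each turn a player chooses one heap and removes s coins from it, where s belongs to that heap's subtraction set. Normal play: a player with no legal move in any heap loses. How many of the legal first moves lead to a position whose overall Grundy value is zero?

All heaps use S = {1, 2, 5}:
n :  0  1  2  3  4  5  6  7  8  9 10 11 12 13 14 15 16 17 18 19 20 21 22 23 24 25 26
G :  0  1  2  0  1  2  0  1  2  0  1  2  0  1  2  0  1  2  0  1  2  0  1  2  0  1  2
Heap A: G(26) = 2.
Heap B: G(24) = 0.
Combined Grundy value = 2 ⊕ 0 = 2.
A winning move leaves total XOR = 0, i.e. changes one component's Grundy value g to g ⊕ X where X is the current total.
Heap A: need g' = 2⊕2 = 0. Options: 26−1→G=1, 26−2→G=0, 26−5→G=0. Hits: 2.
Heap B: need g' = 0⊕2 = 2. Options: 24−1→G=2, 24−2→G=1, 24−5→G=1. Hits: 1.

3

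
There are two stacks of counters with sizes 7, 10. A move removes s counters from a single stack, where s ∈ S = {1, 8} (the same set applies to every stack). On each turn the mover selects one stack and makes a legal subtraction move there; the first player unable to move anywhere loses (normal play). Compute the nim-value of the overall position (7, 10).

0

All stacks use S = {1, 8}:
n :  0  1  2  3  4  5  6  7  8  9 10
G :  0  1  0  1  0  1  0  1  2  0  1
Stack A: G(7) = 1.
Stack B: G(10) = 1.
Combined Grundy value = 1 ⊕ 1 = 0.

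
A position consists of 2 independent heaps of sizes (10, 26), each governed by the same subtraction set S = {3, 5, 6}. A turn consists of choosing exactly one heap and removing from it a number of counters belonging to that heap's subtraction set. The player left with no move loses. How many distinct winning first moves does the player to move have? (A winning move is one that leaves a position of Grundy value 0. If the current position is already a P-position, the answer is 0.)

2

All heaps use S = {3, 5, 6}:
G(0) = 0
G(1) = mex{} = 0
G(2) = mex{} = 0
G(3) = mex{0} = 1
G(4) = mex{0} = 1
G(5) = mex{0,0} = 1
G(6) = mex{1,0,0} = 2
G(7) = mex{1,0,0} = 2
G(8) = mex{1,1,0} = 2
G(9) = mex{2,1,1} = 0
G(10) = mex{2,1,1} = 0
G(11) = mex{2,2,1} = 0
G(12) = mex{0,2,2} = 1
G(13) = mex{0,2,2} = 1
G(14) = mex{0,0,2} = 1
G(15) = mex{1,0,0} = 2
G(16) = mex{1,0,0} = 2
G(17) = mex{1,1,0} = 2
G(18) = mex{2,1,1} = 0
G(19) = mex{2,1,1} = 0
G(20) = mex{2,2,1} = 0
G(21) = mex{0,2,2} = 1
G(22) = mex{0,2,2} = 1
G(23) = mex{0,0,2} = 1
G(24) = mex{1,0,0} = 2
G(25) = mex{1,0,0} = 2
G(26) = mex{1,1,0} = 2
Heap A: G(10) = 0.
Heap B: G(26) = 2.
Combined Grundy value = 0 ⊕ 2 = 2.
A winning move leaves total XOR = 0, i.e. changes one component's Grundy value g to g ⊕ X where X is the current total.
Heap A: need g' = 0⊕2 = 2. Options: 10−3→G=2, 10−5→G=1, 10−6→G=1. Hits: 1.
Heap B: need g' = 2⊕2 = 0. Options: 26−3→G=1, 26−5→G=1, 26−6→G=0. Hits: 1.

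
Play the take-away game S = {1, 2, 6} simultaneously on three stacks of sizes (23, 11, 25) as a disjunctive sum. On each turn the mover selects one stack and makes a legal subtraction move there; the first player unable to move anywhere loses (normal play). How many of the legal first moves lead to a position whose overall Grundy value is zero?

2

All stacks use S = {1, 2, 6}:
n :  0  1  2  3  4  5  6  7  8  9 10 11 12 13 14 15 16 17 18 19 20 21 22 23 24 25
G :  0  1  2  0  1  2  3  0  1  2  0  1  2  3  0  1  2  0  1  2  3  0  1  2  0  1
Stack A: G(23) = 2.
Stack B: G(11) = 1.
Stack C: G(25) = 1.
Combined Grundy value = 2 ⊕ 1 ⊕ 1 = 2.
A winning move leaves total XOR = 0, i.e. changes one component's Grundy value g to g ⊕ X where X is the current total.
Stack A: need g' = 2⊕2 = 0. Options: 23−1→G=1, 23−2→G=0, 23−6→G=0. Hits: 2.
Stack B: need g' = 1⊕2 = 3. Options: 11−1→G=0, 11−2→G=2, 11−6→G=2. Hits: 0.
Stack C: need g' = 1⊕2 = 3. Options: 25−1→G=0, 25−2→G=2, 25−6→G=2. Hits: 0.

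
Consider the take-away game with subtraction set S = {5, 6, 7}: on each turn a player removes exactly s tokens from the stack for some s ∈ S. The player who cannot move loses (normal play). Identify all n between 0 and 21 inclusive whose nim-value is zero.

n :  0  1  2  3  4  5  6  7  8  9 10 11 12 13 14 15 16 17 18 19 20 21
G :  0  0  0  0  0  1  1  1  1  1  2  2  0  0  0  0  0  1  1  1  1  1
P-positions are exactly the n with G(n) = 0.

0, 1, 2, 3, 4, 12, 13, 14, 15, 16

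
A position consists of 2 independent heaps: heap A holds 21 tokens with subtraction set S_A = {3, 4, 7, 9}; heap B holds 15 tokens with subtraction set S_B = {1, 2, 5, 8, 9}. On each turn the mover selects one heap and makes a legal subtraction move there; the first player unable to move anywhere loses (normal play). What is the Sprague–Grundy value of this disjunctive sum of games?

1

Heap A, S = {3, 4, 7, 9}:
n :  0  1  2  3  4  5  6  7  8  9 10 11 12 13 14 15 16 17 18 19 20 21
G :  0  0  0  1  1  1  2  2  2  3  3  3  0  0  0  1  1  1  2  2  2  3
G_A(21) = 3.
Heap B, S = {1, 2, 5, 8, 9}:
n :  0  1  2  3  4  5  6  7  8  9 10 11 12 13 14 15
G :  0  1  2  0  1  2  0  1  2  3  0  1  2  0  1  2
G_B(15) = 2.
Combined Grundy value = 3 ⊕ 2 = 1.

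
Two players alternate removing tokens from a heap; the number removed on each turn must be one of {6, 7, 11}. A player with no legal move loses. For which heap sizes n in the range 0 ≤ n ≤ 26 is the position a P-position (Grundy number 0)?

G(0) = 0
G(1) = mex{} = 0
G(2) = mex{} = 0
G(3) = mex{} = 0
G(4) = mex{} = 0
G(5) = mex{} = 0
G(6) = mex{0} = 1
G(7) = mex{0,0} = 1
G(8) = mex{0,0} = 1
G(9) = mex{0,0} = 1
G(10) = mex{0,0} = 1
G(11) = mex{0,0,0} = 1
G(12) = mex{1,0,0} = 2
G(13) = mex{1,1,0} = 2
G(14) = mex{1,1,0} = 2
G(15) = mex{1,1,0} = 2
G(16) = mex{1,1,0} = 2
G(17) = mex{1,1,1} = 0
G(18) = mex{2,1,1} = 0
G(19) = mex{2,2,1} = 0
G(20) = mex{2,2,1} = 0
G(21) = mex{2,2,1} = 0
G(22) = mex{2,2,1} = 0
G(23) = mex{0,2,2} = 1
G(24) = mex{0,0,2} = 1
G(25) = mex{0,0,2} = 1
G(26) = mex{0,0,2} = 1
P-positions are exactly the n with G(n) = 0.

0, 1, 2, 3, 4, 5, 17, 18, 19, 20, 21, 22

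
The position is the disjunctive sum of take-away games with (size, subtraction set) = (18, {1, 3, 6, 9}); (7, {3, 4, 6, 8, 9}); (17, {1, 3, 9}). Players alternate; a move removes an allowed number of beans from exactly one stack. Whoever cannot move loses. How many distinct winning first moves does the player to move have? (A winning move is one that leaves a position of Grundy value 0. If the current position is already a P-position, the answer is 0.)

Stack A, S = {1, 3, 6, 9}:
n :  0  1  2  3  4  5  6  7  8  9 10 11 12 13 14 15 16 17 18
G :  0  1  0  1  0  1  2  3  2  3  2  3  0  1  0  1  0  1  2
G_A(18) = 2.
Stack B, S = {3, 4, 6, 8, 9}:
G(0) = 0
G(1) = mex{} = 0
G(2) = mex{} = 0
G(3) = mex{0} = 1
G(4) = mex{0,0} = 1
G(5) = mex{0,0} = 1
G(6) = mex{1,0,0} = 2
G(7) = mex{1,1,0} = 2
G_B(7) = 2.
Stack C, S = {1, 3, 9}:
n :  0  1  2  3  4  5  6  7  8  9 10 11 12 13 14 15 16 17
G :  0  1  0  1  0  1  0  1  0  1  0  1  0  1  0  1  0  1
G_C(17) = 1.
Combined Grundy value = 2 ⊕ 2 ⊕ 1 = 1.
A winning move leaves total XOR = 0, i.e. changes one component's Grundy value g to g ⊕ X where X is the current total.
Stack A: need g' = 2⊕1 = 3. Options: 18−1→G=1, 18−3→G=1, 18−6→G=0, 18−9→G=3. Hits: 1.
Stack B: need g' = 2⊕1 = 3. Options: 7−3→G=1, 7−4→G=1, 7−6→G=0. Hits: 0.
Stack C: need g' = 1⊕1 = 0. Options: 17−1→G=0, 17−3→G=0, 17−9→G=0. Hits: 3.

4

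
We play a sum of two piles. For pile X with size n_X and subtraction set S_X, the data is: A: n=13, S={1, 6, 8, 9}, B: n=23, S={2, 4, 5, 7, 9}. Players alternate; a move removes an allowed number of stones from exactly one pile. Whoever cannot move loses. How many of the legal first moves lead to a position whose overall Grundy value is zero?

3

Pile A, S = {1, 6, 8, 9}:
n :  0  1  2  3  4  5  6  7  8  9 10 11 12 13
G :  0  1  0  1  0  1  2  0  1  2  3  2  3  2
G_A(13) = 2.
Pile B, S = {2, 4, 5, 7, 9}:
n :  0  1  2  3  4  5  6  7  8  9 10 11 12 13 14 15 16 17 18 19 20 21 22 23
G :  0  0  1  1  2  2  3  3  4  4  5  0  0  1  1  2  2  3  3  4  4  5  0  0
G_B(23) = 0.
Combined Grundy value = 2 ⊕ 0 = 2.
A winning move leaves total XOR = 0, i.e. changes one component's Grundy value g to g ⊕ X where X is the current total.
Pile A: need g' = 2⊕2 = 0. Options: 13−1→G=3, 13−6→G=0, 13−8→G=1, 13−9→G=0. Hits: 2.
Pile B: need g' = 0⊕2 = 2. Options: 23−2→G=5, 23−4→G=4, 23−5→G=3, 23−7→G=2, 23−9→G=1. Hits: 1.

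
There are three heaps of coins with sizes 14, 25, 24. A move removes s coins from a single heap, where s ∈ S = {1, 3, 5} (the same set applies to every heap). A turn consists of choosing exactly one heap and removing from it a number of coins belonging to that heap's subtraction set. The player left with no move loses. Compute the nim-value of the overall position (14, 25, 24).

All heaps use S = {1, 3, 5}:
n :  0  1  2  3  4  5  6  7  8  9 10 11 12 13 14 15 16 17 18 19 20 21 22 23 24 25
G :  0  1  0  1  0  1  0  1  0  1  0  1  0  1  0  1  0  1  0  1  0  1  0  1  0  1
Heap A: G(14) = 0.
Heap B: G(25) = 1.
Heap C: G(24) = 0.
Combined Grundy value = 0 ⊕ 1 ⊕ 0 = 1.

1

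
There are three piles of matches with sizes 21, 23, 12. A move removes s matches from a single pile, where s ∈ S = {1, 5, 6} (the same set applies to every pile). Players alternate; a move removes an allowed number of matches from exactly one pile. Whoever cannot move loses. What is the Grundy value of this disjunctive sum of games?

All piles use S = {1, 5, 6}:
G(0) = 0
G(1) = mex{0} = 1
G(2) = mex{1} = 0
G(3) = mex{0} = 1
G(4) = mex{1} = 0
G(5) = mex{0,0} = 1
G(6) = mex{1,1,0} = 2
G(7) = mex{2,0,1} = 3
G(8) = mex{3,1,0} = 2
G(9) = mex{2,0,1} = 3
G(10) = mex{3,1,0} = 2
G(11) = mex{2,2,1} = 0
G(12) = mex{0,3,2} = 1
G(13) = mex{1,2,3} = 0
G(14) = mex{0,3,2} = 1
G(15) = mex{1,2,3} = 0
G(16) = mex{0,0,2} = 1
G(17) = mex{1,1,0} = 2
G(18) = mex{2,0,1} = 3
G(19) = mex{3,1,0} = 2
G(20) = mex{2,0,1} = 3
G(21) = mex{3,1,0} = 2
G(22) = mex{2,2,1} = 0
G(23) = mex{0,3,2} = 1
Pile A: G(21) = 2.
Pile B: G(23) = 1.
Pile C: G(12) = 1.
Combined Grundy value = 2 ⊕ 1 ⊕ 1 = 2.

2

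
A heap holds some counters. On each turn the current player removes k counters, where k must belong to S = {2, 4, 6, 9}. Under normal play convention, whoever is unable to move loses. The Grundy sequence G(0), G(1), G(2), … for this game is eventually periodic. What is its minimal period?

8

n :  0  1  2  3  4  5  6  7  8  9 10 11 12 13 14 15 16 17 18 19 20 21 22 23 24 25 26 27 28
G :  0  0  1  1  2  2  3  3  0  4  1  0  2  1  3  2  0  3  1  0  2  1  3  2  0  3  1  0  2
From n = 10 onward G(n+8) = G(n); since this holds over max(S) = 9 consecutive positions the period is 8 (pre-period 10).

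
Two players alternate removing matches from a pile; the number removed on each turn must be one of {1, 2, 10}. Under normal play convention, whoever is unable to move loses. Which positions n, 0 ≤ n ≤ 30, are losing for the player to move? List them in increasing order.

0, 3, 6, 9, 12, 15, 18, 21, 24, 27, 30

n :  0  1  2  3  4  5  6  7  8  9 10 11 12 13 14 15 16 17 18 19 20 21 22 23 24 25 26 27 28 29 30
G :  0  1  2  0  1  2  0  1  2  0  1  2  0  1  2  0  1  2  0  1  2  0  1  2  0  1  2  0  1  2  0
P-positions are exactly the n with G(n) = 0.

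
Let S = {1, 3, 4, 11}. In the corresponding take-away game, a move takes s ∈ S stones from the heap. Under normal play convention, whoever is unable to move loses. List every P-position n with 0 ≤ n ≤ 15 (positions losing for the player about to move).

0, 2, 7, 9, 14

G(0) = 0
G(1) = mex{0} = 1
G(2) = mex{1} = 0
G(3) = mex{0,0} = 1
G(4) = mex{1,1,0} = 2
G(5) = mex{2,0,1} = 3
G(6) = mex{3,1,0} = 2
G(7) = mex{2,2,1} = 0
G(8) = mex{0,3,2} = 1
G(9) = mex{1,2,3} = 0
G(10) = mex{0,0,2} = 1
G(11) = mex{1,1,0,0} = 2
G(12) = mex{2,0,1,1} = 3
G(13) = mex{3,1,0,0} = 2
G(14) = mex{2,2,1,1} = 0
G(15) = mex{0,3,2,2} = 1
P-positions are exactly the n with G(n) = 0.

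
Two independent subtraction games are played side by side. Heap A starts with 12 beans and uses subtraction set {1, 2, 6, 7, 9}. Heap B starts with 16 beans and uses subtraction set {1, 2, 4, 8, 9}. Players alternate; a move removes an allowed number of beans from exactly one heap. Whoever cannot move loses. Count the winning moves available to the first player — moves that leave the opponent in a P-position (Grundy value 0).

4

Heap A, S = {1, 2, 6, 7, 9}:
n :  0  1  2  3  4  5  6  7  8  9 10 11 12
G :  0  1  2  0  1  2  3  4  0  1  2  0  1
G_A(12) = 1.
Heap B, S = {1, 2, 4, 8, 9}:
n :  0  1  2  3  4  5  6  7  8  9 10 11 12 13 14 15 16
G :  0  1  2  0  1  2  0  1  2  3  4  5  3  0  1  2  0
G_B(16) = 0.
Combined Grundy value = 1 ⊕ 0 = 1.
A winning move leaves total XOR = 0, i.e. changes one component's Grundy value g to g ⊕ X where X is the current total.
Heap A: need g' = 1⊕1 = 0. Options: 12−1→G=0, 12−2→G=2, 12−6→G=3, 12−7→G=2, 12−9→G=0. Hits: 2.
Heap B: need g' = 0⊕1 = 1. Options: 16−1→G=2, 16−2→G=1, 16−4→G=3, 16−8→G=2, 16−9→G=1. Hits: 2.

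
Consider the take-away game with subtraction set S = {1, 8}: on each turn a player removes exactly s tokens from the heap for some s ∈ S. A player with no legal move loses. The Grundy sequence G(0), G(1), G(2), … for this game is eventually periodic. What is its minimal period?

G(0) = 0
G(1) = mex{0} = 1
G(2) = mex{1} = 0
G(3) = mex{0} = 1
G(4) = mex{1} = 0
G(5) = mex{0} = 1
G(6) = mex{1} = 0
G(7) = mex{0} = 1
G(8) = mex{1,0} = 2
G(9) = mex{2,1} = 0
G(10) = mex{0,0} = 1
G(11) = mex{1,1} = 0
G(12) = mex{0,0} = 1
G(13) = mex{1,1} = 0
G(14) = mex{0,0} = 1
G(15) = mex{1,1} = 0
G(16) = mex{0,2} = 1
G(17) = mex{1,0} = 2
G(18) = mex{2,1} = 0
G(19) = mex{0,0} = 1
G(n+9) = G(n) holds for n = 0,…,7 (a full window of length max(S) = 8), so the sequence is purely periodic with period 9.

9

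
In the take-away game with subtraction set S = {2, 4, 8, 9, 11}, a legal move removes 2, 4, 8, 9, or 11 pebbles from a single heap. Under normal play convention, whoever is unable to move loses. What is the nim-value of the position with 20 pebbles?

n :  0  1  2  3  4  5  6  7  8  9 10 11 12 13 14 15 16 17 18 19 20
G :  0  0  1  1  2  2  0  0  1  1  2  2  3  0  4  1  5  2  3  0  0

0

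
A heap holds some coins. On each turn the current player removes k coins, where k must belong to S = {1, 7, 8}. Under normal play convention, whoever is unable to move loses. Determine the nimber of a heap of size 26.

n :  0  1  2  3  4  5  6  7  8  9 10 11 12 13 14 15 16 17 18 19 20 21 22 23 24 25 26
G :  0  1  0  1  0  1  0  1  2  3  2  3  2  3  2  0  1  0  1  0  1  0  1  2  3  2  3

3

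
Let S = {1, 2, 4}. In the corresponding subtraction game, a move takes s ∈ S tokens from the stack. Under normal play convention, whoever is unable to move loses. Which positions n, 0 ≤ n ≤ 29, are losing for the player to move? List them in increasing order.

n :  0  1  2  3  4  5  6  7  8  9 10 11 12 13 14 15 16 17 18 19 20 21 22 23 24 25 26 27 28 29
G :  0  1  2  0  1  2  0  1  2  0  1  2  0  1  2  0  1  2  0  1  2  0  1  2  0  1  2  0  1  2
P-positions are exactly the n with G(n) = 0.

0, 3, 6, 9, 12, 15, 18, 21, 24, 27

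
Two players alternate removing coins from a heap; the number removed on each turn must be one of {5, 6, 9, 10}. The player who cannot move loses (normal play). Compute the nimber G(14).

n :  0  1  2  3  4  5  6  7  8  9 10 11 12 13 14
G :  0  0  0  0  0  1  1  1  1  1  2  2  2  2  2

2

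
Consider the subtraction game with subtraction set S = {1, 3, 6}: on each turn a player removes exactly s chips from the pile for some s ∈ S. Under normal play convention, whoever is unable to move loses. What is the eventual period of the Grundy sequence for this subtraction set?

9

n :  0  1  2  3  4  5  6  7  8  9 10 11 12 13 14 15 16 17 18 19
G :  0  1  0  1  0  1  2  3  2  0  1  0  1  0  1  2  3  2  0  1
G(n+9) = G(n) holds for n = 0,…,5 (a full window of length max(S) = 6), so the sequence is purely periodic with period 9.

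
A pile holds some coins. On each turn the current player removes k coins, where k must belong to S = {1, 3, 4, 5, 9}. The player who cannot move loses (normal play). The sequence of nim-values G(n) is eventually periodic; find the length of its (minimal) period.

8

n :  0  1  2  3  4  5  6  7  8  9 10 11 12 13 14 15 16 17 18
G :  0  1  0  1  2  3  2  3  0  1  0  1  2  3  2  3  0  1  0
G(n+8) = G(n) holds for n = 0,…,8 (a full window of length max(S) = 9), so the sequence is purely periodic with period 8.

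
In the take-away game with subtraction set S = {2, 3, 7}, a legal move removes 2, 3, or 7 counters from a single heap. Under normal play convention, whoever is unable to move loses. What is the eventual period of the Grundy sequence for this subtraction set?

n :  0  1  2  3  4  5  6  7  8  9 10 11 12 13 14
G :  0  0  1  1  2  0  0  1  1  2  0  0  1  1  2
G(n+5) = G(n) holds for n = 0,…,6 (a full window of length max(S) = 7), so the sequence is purely periodic with period 5.

5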